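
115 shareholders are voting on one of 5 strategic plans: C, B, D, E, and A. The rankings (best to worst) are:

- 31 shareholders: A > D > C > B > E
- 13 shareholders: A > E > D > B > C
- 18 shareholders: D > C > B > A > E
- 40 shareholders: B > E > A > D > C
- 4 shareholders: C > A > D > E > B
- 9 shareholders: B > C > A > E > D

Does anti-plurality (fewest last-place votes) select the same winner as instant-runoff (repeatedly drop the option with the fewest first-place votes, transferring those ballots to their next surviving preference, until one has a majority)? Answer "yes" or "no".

no

Anti-plurality — last-place votes: C 53, B 4, D 9, E 49, A 0. Winner: A.
Instant-runoff — R1 C 4, B 49, D 18, E 0, A 44 (E out); R2 C 4, B 49, D 18, A 44 (C out); R3 B 49, D 18, A 48 (D out); R4 B 67, A 48 (B winner). Winner: B.
The two methods disagree.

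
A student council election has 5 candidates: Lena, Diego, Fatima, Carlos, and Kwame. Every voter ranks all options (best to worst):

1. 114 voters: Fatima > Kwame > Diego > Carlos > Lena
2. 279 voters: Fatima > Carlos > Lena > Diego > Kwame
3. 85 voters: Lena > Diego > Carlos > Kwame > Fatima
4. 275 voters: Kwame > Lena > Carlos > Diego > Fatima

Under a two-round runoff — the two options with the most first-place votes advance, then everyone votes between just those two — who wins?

Fatima

Round 1 first-place votes: Lena 85, Diego 0, Fatima 393, Carlos 0, Kwame 275.
Fatima and Kwame advance.
Runoff: Fatima is preferred to Kwame by 393 voters; Kwame by 360.
Fatima wins the runoff.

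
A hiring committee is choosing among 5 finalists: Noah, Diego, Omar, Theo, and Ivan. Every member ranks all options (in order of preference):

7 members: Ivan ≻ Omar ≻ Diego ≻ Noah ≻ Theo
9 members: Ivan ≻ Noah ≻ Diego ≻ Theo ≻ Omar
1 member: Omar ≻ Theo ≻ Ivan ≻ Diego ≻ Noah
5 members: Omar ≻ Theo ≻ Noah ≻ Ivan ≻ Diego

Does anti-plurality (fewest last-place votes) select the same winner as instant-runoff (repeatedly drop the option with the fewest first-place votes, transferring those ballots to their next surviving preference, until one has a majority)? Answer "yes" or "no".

Anti-plurality — last-place votes: Noah 1, Diego 5, Omar 9, Theo 7, Ivan 0. Winner: Ivan.
Instant-runoff — R1 Noah 0, Diego 0, Omar 6, Theo 0, Ivan 16 (Ivan winner). Winner: Ivan.
The two methods agree.

yes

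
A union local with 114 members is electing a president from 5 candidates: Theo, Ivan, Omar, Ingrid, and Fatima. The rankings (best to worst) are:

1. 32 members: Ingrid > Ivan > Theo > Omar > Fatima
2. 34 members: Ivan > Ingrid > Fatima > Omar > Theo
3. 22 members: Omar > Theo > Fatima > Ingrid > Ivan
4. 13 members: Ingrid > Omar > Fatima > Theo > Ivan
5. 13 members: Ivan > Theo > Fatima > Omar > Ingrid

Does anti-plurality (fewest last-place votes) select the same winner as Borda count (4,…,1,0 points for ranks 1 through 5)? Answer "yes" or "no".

Anti-plurality — last-place votes: Theo 34, Ivan 35, Omar 0, Ingrid 13, Fatima 32. Winner: Omar.
Borda — scores: Theo 182, Ivan 284, Omar 206, Ingrid 304, Fatima 164. Winner: Ingrid.
The two methods disagree.

no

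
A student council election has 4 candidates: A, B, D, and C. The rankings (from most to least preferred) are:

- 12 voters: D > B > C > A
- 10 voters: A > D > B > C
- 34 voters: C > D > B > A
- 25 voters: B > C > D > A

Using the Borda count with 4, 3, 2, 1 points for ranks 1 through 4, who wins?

A: 12·1 + 10·4 + 34·1 + 25·1 = 111
B: 12·3 + 10·2 + 34·2 + 25·4 = 224
D: 12·4 + 10·3 + 34·3 + 25·2 = 230
C: 12·2 + 10·1 + 34·4 + 25·3 = 245
C has the highest Borda score (245).

C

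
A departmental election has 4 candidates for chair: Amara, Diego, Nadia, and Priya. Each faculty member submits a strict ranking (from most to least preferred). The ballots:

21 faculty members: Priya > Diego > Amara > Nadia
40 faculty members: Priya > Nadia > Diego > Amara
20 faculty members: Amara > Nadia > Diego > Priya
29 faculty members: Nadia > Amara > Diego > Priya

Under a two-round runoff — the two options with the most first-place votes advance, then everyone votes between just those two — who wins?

Round 1 first-place votes: Amara 20, Diego 0, Nadia 29, Priya 61.
Priya and Nadia advance.
Runoff: Priya is preferred to Nadia by 61 voters; Nadia by 49.
Priya wins the runoff.

Priya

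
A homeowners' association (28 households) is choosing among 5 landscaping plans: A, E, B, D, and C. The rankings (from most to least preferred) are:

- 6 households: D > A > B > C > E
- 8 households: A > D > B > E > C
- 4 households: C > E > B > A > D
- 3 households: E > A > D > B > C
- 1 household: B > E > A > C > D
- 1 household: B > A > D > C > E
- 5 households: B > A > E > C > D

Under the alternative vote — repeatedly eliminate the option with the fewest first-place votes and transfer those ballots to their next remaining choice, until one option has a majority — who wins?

A

Round 1: A 8, E 3, B 7, D 6, C 4. Eliminate E.
Round 2: A 11, B 7, D 6, C 4. Eliminate C.
Round 3: A 11, B 11, D 6. Eliminate D.
Round 4: A 17, B 11. A has a majority.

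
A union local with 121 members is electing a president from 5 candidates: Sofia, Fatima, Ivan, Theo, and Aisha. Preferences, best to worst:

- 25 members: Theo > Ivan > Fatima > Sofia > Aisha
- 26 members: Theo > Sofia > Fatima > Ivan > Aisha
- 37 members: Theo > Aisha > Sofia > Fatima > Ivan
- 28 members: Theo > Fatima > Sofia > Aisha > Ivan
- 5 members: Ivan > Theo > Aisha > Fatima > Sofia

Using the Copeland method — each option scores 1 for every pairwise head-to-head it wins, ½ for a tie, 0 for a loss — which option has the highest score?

Theo

Sofia: beats Fatima, Ivan, and Aisha; loses to Theo → score 3.
Fatima: beats Ivan and Aisha; loses to Sofia and Theo → score 2.
Ivan: loses to Sofia, Fatima, Theo, and Aisha → score 0.
Theo: beats Sofia, Fatima, Ivan, and Aisha → score 4.
Aisha: beats Ivan; loses to Sofia, Fatima, and Theo → score 1.
Theo has the best pairwise record.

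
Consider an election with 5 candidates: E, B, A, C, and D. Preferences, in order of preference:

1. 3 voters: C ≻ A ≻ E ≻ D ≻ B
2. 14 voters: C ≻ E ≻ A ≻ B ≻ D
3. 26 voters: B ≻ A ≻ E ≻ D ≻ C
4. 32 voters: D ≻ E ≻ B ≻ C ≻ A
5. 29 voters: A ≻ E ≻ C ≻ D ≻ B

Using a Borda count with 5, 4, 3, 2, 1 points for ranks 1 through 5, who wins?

E

E: 3·3 + 14·4 + 26·3 + 32·4 + 29·4 = 387
B: 3·1 + 14·2 + 26·5 + 32·3 + 29·1 = 286
A: 3·4 + 14·3 + 26·4 + 32·1 + 29·5 = 335
C: 3·5 + 14·5 + 26·1 + 32·2 + 29·3 = 262
D: 3·2 + 14·1 + 26·2 + 32·5 + 29·2 = 290
E has the highest Borda score (387).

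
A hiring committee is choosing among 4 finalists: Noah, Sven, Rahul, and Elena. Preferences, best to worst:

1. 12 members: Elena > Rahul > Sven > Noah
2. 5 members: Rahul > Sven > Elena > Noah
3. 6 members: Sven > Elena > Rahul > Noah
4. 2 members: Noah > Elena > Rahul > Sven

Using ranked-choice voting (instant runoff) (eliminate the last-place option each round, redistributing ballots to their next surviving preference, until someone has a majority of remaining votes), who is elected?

Elena

Round 1: Noah 2, Sven 6, Rahul 5, Elena 12. Eliminate Noah.
Round 2: Sven 6, Rahul 5, Elena 14. Elena has a majority.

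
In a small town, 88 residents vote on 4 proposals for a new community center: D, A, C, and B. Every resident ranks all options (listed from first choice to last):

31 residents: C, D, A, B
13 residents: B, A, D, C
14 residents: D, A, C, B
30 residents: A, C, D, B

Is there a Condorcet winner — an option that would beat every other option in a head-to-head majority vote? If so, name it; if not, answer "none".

Checking pairwise contests:
C beats D 61–27.
D beats A 45–43.
A beats C 57–31.
D beats B 75–13.
Every option loses at least one head-to-head, so there is no Condorcet winner.

none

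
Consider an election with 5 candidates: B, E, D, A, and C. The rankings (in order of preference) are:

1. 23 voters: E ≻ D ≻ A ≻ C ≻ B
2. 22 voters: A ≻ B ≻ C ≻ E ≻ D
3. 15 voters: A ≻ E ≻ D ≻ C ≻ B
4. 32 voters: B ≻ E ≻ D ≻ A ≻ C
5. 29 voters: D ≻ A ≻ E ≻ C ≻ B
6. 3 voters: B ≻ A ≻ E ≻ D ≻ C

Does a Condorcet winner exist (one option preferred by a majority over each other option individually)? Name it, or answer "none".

none

Checking pairwise contests:
E beats B 67–57.
A beats E 69–55.
E beats D 95–29.
D beats A 84–40.
E beats C 102–22.
Every option loses at least one head-to-head, so there is no Condorcet winner.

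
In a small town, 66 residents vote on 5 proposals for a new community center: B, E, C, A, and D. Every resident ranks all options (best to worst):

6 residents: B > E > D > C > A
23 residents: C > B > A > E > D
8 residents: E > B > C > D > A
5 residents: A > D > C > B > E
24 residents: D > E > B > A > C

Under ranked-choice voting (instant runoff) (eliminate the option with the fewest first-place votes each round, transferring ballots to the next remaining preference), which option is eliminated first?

Round 1: B 6, E 8, C 23, A 5, D 24. Eliminate A.

A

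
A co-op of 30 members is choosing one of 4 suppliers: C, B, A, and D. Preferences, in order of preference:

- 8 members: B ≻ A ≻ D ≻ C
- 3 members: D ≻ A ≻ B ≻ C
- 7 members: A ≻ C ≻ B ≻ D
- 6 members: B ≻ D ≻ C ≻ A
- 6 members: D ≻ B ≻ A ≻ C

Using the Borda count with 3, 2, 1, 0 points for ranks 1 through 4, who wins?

B

C: 8·0 + 3·0 + 7·2 + 6·1 + 6·0 = 20
B: 8·3 + 3·1 + 7·1 + 6·3 + 6·2 = 64
A: 8·2 + 3·2 + 7·3 + 6·0 + 6·1 = 49
D: 8·1 + 3·3 + 7·0 + 6·2 + 6·3 = 47
B has the highest Borda score (64).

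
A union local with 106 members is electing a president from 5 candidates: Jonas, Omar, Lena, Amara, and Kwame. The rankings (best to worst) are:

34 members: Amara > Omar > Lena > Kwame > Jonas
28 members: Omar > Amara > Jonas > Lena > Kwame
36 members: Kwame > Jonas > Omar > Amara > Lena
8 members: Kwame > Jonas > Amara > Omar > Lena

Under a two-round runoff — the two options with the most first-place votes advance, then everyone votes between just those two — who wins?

Round 1 first-place votes: Jonas 0, Omar 28, Lena 0, Amara 34, Kwame 44.
Kwame and Amara advance.
Runoff: Kwame is preferred to Amara by 44 voters; Amara by 62.
Amara wins the runoff.

Amara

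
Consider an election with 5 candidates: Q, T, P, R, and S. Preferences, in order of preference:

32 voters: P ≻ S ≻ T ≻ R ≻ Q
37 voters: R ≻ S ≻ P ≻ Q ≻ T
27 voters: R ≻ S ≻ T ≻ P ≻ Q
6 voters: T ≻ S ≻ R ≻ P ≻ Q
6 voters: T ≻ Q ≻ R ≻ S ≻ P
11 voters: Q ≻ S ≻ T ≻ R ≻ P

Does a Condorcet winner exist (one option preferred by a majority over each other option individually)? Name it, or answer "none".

R vs Q: 102–17 for R.
R vs T: 64–55 for R.
R vs P: 87–32 for R.
R vs S: 70–49 for R.
R beats every other option head-to-head.

R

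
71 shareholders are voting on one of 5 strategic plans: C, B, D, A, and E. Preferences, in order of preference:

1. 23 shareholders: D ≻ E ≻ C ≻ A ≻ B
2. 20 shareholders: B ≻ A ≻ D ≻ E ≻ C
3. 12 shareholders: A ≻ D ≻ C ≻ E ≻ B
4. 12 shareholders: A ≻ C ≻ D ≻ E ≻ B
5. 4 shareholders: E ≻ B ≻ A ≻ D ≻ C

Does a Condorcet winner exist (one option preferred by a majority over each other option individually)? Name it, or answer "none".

A

A vs C: 48–23 for A.
A vs B: 47–24 for A.
A vs D: 48–23 for A.
A vs E: 44–27 for A.
A beats every other option head-to-head.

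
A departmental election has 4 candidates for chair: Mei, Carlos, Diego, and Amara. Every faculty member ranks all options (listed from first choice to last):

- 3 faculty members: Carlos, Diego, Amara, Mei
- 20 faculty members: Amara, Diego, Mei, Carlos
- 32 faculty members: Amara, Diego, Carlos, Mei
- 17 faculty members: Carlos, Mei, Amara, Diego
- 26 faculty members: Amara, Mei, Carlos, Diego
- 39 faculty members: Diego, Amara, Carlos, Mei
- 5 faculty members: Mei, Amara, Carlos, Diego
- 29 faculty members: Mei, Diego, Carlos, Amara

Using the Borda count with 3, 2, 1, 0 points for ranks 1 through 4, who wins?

Amara

Mei: 3·0 + 20·1 + 32·0 + 17·2 + 26·2 + 39·0 + 5·3 + 29·3 = 208
Carlos: 3·3 + 20·0 + 32·1 + 17·3 + 26·1 + 39·1 + 5·1 + 29·1 = 191
Diego: 3·2 + 20·2 + 32·2 + 17·0 + 26·0 + 39·3 + 5·0 + 29·2 = 285
Amara: 3·1 + 20·3 + 32·3 + 17·1 + 26·3 + 39·2 + 5·2 + 29·0 = 342
Amara has the highest Borda score (342).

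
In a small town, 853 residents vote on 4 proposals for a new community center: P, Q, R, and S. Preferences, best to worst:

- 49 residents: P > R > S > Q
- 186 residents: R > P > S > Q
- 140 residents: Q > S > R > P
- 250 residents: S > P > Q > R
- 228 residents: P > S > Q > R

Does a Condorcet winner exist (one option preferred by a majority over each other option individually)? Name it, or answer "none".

P

P vs Q: 713–140 for P.
P vs R: 527–326 for P.
P vs S: 463–390 for P.
P beats every other option head-to-head.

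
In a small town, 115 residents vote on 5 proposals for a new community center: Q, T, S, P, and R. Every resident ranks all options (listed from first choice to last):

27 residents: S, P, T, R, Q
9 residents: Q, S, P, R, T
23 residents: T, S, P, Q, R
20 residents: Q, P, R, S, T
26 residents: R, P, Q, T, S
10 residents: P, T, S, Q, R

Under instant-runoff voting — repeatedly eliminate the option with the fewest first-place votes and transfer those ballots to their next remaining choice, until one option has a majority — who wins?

Round 1: Q 29, T 23, S 27, P 10, R 26. Eliminate P.
Round 2: Q 29, T 33, S 27, R 26. Eliminate R.
Round 3: Q 55, T 33, S 27. Eliminate S.
Round 4: Q 55, T 60. T has a majority.

T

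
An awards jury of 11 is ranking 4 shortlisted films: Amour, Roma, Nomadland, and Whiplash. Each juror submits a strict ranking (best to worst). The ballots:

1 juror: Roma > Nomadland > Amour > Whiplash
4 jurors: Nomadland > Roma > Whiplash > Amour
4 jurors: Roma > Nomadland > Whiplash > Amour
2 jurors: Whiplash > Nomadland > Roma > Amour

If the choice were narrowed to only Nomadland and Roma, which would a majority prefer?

Voters preferring Nomadland to Roma: 6; preferring Roma to Nomadland: 5.
Nomadland wins the head-to-head.

Nomadland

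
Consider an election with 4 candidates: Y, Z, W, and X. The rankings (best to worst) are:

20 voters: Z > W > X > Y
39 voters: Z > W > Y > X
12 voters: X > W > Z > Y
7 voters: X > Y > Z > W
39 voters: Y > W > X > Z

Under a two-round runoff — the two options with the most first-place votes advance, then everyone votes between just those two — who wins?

Round 1 first-place votes: Y 39, Z 59, W 0, X 19.
Z and Y advance.
Runoff: Z is preferred to Y by 71 voters; Y by 46.
Z wins the runoff.

Z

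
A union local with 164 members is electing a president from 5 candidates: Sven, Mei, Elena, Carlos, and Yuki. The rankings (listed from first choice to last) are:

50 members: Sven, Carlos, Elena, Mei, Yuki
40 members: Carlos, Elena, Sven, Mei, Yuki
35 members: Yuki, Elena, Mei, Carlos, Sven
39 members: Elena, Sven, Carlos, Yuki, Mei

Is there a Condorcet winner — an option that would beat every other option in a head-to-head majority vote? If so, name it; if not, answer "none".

Checking pairwise contests:
Elena beats Sven 114–50.
Sven beats Mei 129–35.
Carlos beats Elena 90–74.
Sven beats Carlos 89–75.
Sven beats Yuki 129–35.
Every option loses at least one head-to-head, so there is no Condorcet winner.

none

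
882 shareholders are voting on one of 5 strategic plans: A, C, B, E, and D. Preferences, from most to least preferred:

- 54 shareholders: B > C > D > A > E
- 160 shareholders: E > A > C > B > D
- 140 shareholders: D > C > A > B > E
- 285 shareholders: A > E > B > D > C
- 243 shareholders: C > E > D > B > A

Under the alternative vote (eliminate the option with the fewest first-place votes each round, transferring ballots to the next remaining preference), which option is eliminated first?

Round 1: A 285, C 243, B 54, E 160, D 140. Eliminate B.

B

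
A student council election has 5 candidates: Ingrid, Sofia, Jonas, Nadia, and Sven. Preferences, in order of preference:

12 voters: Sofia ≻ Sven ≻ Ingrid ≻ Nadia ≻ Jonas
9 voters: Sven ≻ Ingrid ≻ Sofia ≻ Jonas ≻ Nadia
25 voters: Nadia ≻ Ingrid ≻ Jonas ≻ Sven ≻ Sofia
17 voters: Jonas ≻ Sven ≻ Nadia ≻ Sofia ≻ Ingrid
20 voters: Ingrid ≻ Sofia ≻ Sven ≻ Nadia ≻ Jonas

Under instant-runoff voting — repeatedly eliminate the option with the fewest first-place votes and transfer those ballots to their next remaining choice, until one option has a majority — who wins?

Nadia

Round 1: Ingrid 20, Sofia 12, Jonas 17, Nadia 25, Sven 9. Eliminate Sven.
Round 2: Ingrid 29, Sofia 12, Jonas 17, Nadia 25. Eliminate Sofia.
Round 3: Ingrid 41, Jonas 17, Nadia 25. Eliminate Jonas.
Round 4: Ingrid 41, Nadia 42. Nadia has a majority.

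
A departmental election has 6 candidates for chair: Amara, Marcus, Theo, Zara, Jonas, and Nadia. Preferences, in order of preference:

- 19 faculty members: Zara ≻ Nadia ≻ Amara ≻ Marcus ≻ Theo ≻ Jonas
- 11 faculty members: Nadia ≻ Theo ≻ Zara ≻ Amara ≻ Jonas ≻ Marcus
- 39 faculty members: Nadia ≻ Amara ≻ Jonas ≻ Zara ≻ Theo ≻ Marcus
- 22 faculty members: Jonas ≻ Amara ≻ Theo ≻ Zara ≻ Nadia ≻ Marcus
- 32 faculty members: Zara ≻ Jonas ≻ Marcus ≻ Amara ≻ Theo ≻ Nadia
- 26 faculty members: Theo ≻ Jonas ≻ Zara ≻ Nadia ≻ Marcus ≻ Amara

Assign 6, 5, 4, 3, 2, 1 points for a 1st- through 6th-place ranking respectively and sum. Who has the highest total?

Amara: 19·4 + 11·3 + 39·5 + 22·5 + 32·3 + 26·1 = 536
Marcus: 19·3 + 11·1 + 39·1 + 22·1 + 32·4 + 26·2 = 309
Theo: 19·2 + 11·5 + 39·2 + 22·4 + 32·2 + 26·6 = 479
Zara: 19·6 + 11·4 + 39·3 + 22·3 + 32·6 + 26·4 = 637
Jonas: 19·1 + 11·2 + 39·4 + 22·6 + 32·5 + 26·5 = 619
Nadia: 19·5 + 11·6 + 39·6 + 22·2 + 32·1 + 26·3 = 549
Zara has the highest Borda score (637).

Zara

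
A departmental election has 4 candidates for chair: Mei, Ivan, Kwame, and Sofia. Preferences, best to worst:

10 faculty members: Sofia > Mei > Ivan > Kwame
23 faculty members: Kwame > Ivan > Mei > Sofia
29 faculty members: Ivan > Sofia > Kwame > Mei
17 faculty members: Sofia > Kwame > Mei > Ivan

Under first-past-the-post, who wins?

First-place votes: Mei 0, Ivan 29, Kwame 23, Sofia 27.
Ivan has the most first-place votes.

Ivan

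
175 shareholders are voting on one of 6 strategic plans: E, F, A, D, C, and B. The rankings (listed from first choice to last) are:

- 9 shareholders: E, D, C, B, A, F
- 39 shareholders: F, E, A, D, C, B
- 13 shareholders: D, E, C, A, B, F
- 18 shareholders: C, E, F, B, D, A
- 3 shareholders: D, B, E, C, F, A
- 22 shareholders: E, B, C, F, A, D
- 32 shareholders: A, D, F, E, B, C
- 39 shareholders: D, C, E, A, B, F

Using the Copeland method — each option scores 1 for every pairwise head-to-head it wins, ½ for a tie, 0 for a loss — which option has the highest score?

E

E: beats F, A, D, C, and B → score 5.
F: beats B; loses to E, A, D, and C → score 1.
A: beats F, D, and B; loses to E and C → score 3.
D: beats F, C, and B; loses to E and A → score 3.
C: beats F, A, and B; loses to E and D → score 3.
B: loses to E, F, A, D, and C → score 0.
E has the best pairwise record.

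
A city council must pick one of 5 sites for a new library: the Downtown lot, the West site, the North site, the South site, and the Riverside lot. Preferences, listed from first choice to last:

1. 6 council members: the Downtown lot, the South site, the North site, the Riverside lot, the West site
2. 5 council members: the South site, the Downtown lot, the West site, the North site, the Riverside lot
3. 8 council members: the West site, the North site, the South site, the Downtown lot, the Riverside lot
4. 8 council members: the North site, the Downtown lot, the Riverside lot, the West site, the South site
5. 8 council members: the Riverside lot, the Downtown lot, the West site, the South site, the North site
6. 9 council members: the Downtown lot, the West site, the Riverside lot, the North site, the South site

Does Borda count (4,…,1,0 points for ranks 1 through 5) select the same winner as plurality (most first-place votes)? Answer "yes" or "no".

Borda — scores: the Downtown lot 131, the West site 93, the North site 82, the South site 62, the Riverside lot 72. Winner: the Downtown lot.
Plurality — first-place votes: the Downtown lot 15, the West site 8, the North site 8, the South site 5, the Riverside lot 8. Winner: the Downtown lot.
The two methods agree.

yes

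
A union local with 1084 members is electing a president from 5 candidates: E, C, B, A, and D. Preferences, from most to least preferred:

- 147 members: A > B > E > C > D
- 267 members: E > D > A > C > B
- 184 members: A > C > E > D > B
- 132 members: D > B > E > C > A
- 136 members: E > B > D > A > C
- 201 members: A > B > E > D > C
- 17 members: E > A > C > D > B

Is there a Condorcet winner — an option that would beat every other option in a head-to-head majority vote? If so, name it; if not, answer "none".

E

E vs C: 900–184 for E.
E vs B: 604–480 for E.
E vs A: 552–532 for E.
E vs D: 952–132 for E.
E beats every other option head-to-head.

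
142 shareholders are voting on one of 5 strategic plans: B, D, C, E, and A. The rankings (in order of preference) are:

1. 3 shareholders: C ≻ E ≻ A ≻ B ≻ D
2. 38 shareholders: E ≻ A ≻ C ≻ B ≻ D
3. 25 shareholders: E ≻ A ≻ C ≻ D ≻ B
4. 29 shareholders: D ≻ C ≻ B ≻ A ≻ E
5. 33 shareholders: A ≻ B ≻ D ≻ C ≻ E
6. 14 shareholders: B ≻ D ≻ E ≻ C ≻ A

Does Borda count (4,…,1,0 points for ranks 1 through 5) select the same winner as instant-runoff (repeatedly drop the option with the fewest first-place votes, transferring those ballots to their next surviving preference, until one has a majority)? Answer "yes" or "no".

Borda — scores: B 254, D 249, C 272, E 289, A 356. Winner: A.
Instant-runoff — R1 B 14, D 29, C 3, E 63, A 33 (C out); R2 B 14, D 29, E 66, A 33 (B out); R3 D 43, E 66, A 33 (A out); R4 D 76, E 66 (D winner). Winner: D.
The two methods disagree.

no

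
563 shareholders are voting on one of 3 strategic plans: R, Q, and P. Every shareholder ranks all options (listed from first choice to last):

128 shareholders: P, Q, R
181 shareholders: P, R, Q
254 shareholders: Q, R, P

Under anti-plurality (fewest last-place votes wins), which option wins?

Last-place votes: R 128, Q 181, P 254.
R is ranked last by the fewest voters, so R wins.

R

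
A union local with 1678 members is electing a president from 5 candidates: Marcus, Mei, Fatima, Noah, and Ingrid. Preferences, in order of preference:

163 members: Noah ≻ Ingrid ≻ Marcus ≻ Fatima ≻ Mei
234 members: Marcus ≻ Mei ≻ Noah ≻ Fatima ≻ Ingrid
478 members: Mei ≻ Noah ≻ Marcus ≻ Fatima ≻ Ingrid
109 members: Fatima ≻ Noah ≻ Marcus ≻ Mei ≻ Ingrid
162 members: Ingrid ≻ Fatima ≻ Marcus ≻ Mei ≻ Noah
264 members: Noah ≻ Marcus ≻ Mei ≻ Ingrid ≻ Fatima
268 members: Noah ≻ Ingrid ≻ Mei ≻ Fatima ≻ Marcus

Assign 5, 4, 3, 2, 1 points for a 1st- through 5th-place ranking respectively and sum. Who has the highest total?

Marcus: 163·3 + 234·5 + 478·3 + 109·3 + 162·3 + 264·4 + 268·1 = 5230
Mei: 163·1 + 234·4 + 478·5 + 109·2 + 162·2 + 264·3 + 268·3 = 5627
Fatima: 163·2 + 234·2 + 478·2 + 109·5 + 162·4 + 264·1 + 268·2 = 3743
Noah: 163·5 + 234·3 + 478·4 + 109·4 + 162·1 + 264·5 + 268·5 = 6687
Ingrid: 163·4 + 234·1 + 478·1 + 109·1 + 162·5 + 264·2 + 268·4 = 3883
Noah has the highest Borda score (6687).

Noah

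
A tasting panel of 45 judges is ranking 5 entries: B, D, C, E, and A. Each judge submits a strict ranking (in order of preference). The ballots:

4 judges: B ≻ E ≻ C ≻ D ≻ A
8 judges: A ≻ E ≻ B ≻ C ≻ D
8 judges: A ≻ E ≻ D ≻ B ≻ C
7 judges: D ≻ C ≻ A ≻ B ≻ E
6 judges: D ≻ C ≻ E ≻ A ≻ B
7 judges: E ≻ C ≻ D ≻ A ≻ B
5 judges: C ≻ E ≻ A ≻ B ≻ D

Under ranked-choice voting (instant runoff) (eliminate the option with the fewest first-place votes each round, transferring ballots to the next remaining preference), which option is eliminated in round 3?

Round 1: B 4, D 13, C 5, E 7, A 16. Eliminate B.
Round 2: D 13, C 5, E 11, A 16. Eliminate C.
Round 3: D 13, E 16, A 16. Eliminate D.

D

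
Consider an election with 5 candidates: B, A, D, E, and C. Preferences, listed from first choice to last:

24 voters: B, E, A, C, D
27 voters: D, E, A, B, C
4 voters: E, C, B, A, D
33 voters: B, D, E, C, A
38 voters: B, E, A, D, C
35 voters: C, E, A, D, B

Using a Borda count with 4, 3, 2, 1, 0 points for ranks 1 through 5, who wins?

E

B: 24·4 + 27·1 + 4·2 + 33·4 + 38·4 + 35·0 = 415
A: 24·2 + 27·2 + 4·1 + 33·0 + 38·2 + 35·2 = 252
D: 24·0 + 27·4 + 4·0 + 33·3 + 38·1 + 35·1 = 280
E: 24·3 + 27·3 + 4·4 + 33·2 + 38·3 + 35·3 = 454
C: 24·1 + 27·0 + 4·3 + 33·1 + 38·0 + 35·4 = 209
E has the highest Borda score (454).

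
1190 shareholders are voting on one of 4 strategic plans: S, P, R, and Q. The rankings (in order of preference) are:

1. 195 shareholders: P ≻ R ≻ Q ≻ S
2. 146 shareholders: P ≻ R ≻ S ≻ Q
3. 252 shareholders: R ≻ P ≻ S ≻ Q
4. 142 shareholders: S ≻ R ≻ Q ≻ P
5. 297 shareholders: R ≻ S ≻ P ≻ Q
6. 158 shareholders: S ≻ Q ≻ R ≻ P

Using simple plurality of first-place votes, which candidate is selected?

First-place votes: S 300, P 341, R 549, Q 0.
R has the most first-place votes.

R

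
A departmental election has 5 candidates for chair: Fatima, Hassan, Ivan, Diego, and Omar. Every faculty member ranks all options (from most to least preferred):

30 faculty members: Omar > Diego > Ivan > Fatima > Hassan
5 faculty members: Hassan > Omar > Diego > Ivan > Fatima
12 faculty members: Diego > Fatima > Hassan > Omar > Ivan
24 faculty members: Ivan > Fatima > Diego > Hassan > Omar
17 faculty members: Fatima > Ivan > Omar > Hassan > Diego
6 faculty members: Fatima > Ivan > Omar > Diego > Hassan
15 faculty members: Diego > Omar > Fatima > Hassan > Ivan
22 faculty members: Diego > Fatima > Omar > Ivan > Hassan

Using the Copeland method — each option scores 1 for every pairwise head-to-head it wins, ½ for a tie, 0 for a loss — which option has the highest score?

Diego

Fatima: beats Hassan, Ivan, and Omar; loses to Diego → score 3.
Hassan: loses to Fatima, Ivan, Diego, and Omar → score 0.
Ivan: beats Hassan; loses to Fatima, Diego, and Omar → score 1.
Diego: beats Fatima, Hassan, Ivan, and Omar → score 4.
Omar: beats Hassan and Ivan; loses to Fatima and Diego → score 2.
Diego has the best pairwise record.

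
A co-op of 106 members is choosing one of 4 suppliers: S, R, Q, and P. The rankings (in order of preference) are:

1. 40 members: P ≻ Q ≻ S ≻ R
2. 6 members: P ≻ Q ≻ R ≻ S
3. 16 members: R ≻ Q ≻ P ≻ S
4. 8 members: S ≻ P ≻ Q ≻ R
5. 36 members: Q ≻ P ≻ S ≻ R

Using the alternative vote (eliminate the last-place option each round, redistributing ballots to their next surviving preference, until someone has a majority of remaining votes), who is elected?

Round 1: S 8, R 16, Q 36, P 46. Eliminate S.
Round 2: R 16, Q 36, P 54. P has a majority.

P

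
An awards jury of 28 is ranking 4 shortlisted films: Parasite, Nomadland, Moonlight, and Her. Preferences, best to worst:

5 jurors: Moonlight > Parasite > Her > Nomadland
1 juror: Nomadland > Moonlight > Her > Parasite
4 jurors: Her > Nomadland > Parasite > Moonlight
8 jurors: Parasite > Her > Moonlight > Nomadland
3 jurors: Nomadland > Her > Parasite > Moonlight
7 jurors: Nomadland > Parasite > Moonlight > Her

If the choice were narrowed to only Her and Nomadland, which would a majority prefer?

Her

Voters preferring Her to Nomadland: 17; preferring Nomadland to Her: 11.
Her wins the head-to-head.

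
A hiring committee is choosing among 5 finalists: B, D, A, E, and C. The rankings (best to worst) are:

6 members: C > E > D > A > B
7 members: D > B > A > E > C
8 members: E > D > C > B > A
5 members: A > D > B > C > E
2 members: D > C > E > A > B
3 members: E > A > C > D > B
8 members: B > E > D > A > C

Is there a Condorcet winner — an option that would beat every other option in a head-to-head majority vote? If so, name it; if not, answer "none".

none

Checking pairwise contests:
D beats B 31–8.
E beats D 25–14.
B beats A 23–16.
B beats E 20–19.
B beats C 20–19.
Every option loses at least one head-to-head, so there is no Condorcet winner.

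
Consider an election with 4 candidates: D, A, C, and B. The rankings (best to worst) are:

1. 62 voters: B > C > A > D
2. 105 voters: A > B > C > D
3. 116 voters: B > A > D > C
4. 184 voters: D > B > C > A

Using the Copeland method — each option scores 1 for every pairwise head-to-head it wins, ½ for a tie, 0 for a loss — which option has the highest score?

B

D: beats C; loses to A and B → score 1.
A: beats D; loses to C and B → score 1.
C: beats A; loses to D and B → score 1.
B: beats D, A, and C → score 3.
B has the best pairwise record.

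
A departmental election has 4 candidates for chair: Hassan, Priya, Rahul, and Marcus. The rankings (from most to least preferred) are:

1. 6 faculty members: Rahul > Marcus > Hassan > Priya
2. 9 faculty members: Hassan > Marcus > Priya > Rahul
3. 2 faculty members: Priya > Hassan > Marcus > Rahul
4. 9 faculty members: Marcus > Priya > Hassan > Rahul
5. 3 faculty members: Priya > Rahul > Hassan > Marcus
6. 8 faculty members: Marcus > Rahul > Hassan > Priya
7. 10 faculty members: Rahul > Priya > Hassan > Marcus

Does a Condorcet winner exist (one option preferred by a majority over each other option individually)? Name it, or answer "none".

Checking pairwise contests:
Priya beats Hassan 24–23.
Rahul beats Priya 24–23.
Marcus beats Rahul 28–19.
Hassan beats Marcus 24–23.
Every option loses at least one head-to-head, so there is no Condorcet winner.

none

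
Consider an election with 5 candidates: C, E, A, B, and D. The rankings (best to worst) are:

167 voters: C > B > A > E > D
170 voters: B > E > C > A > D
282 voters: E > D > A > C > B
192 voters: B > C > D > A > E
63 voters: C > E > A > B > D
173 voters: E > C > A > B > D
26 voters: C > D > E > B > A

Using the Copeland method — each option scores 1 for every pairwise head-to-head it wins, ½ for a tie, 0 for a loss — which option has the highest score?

E

C: beats A, B, and D; loses to E → score 3.
E: beats C, A, B, and D → score 4.
A: beats D; loses to C, E, and B → score 1.
B: beats A and D; loses to C and E → score 2.
D: loses to C, E, A, and B → score 0.
E has the best pairwise record.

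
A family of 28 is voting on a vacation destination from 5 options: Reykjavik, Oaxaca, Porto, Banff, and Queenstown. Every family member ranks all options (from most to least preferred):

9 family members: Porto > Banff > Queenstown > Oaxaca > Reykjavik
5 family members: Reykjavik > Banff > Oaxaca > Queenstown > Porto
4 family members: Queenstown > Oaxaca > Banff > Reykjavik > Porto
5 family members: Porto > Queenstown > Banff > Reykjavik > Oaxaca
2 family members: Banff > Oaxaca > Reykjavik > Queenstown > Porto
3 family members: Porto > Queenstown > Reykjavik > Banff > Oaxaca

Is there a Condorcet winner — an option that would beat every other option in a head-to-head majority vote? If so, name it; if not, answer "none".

Porto vs Reykjavik: 17–11 for Porto.
Porto vs Oaxaca: 17–11 for Porto.
Porto vs Banff: 17–11 for Porto.
Porto vs Queenstown: 17–11 for Porto.
Porto beats every other option head-to-head.

Porto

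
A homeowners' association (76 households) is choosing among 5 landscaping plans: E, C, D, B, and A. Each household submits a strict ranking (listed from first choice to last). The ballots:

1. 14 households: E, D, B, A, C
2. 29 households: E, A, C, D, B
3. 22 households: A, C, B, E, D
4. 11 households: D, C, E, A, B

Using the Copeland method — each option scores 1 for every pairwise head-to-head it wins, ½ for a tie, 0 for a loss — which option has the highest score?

E: beats C, D, B, and A → score 4.
C: beats D and B; loses to E and A → score 2.
D: beats B; loses to E, C, and A → score 1.
B: loses to E, C, D, and A → score 0.
A: beats C, D, and B; loses to E → score 3.
E has the best pairwise record.

E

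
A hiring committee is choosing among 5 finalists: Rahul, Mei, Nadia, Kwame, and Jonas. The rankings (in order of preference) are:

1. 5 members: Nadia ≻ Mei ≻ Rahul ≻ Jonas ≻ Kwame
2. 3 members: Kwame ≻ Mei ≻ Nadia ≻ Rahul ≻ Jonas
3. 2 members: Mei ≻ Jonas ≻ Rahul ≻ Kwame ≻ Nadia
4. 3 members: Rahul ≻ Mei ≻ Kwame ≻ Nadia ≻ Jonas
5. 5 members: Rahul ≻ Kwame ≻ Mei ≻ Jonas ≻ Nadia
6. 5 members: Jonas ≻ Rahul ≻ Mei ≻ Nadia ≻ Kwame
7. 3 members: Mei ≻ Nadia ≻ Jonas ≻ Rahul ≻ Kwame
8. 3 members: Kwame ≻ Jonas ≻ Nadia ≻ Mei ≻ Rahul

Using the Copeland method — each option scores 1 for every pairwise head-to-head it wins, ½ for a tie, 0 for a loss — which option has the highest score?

Rahul: beats Nadia, Kwame, and Jonas; loses to Mei → score 3.
Mei: beats Rahul, Nadia, Kwame, and Jonas → score 4.
Nadia: loses to Rahul, Mei, Kwame, and Jonas → score 0.
Kwame: beats Nadia; loses to Rahul, Mei, and Jonas → score 1.
Jonas: beats Nadia and Kwame; loses to Rahul and Mei → score 2.
Mei has the best pairwise record.

Mei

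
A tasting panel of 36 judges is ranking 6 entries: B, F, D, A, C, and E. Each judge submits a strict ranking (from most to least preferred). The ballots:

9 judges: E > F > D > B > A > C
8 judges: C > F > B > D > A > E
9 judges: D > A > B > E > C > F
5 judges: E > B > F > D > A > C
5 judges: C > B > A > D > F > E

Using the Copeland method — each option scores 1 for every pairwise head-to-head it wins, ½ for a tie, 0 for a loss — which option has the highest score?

B: beats F, A, C, and E; ties D → score 4.5.
F: beats D and A; loses to B, C, and E → score 2.
D: beats A, C, and E; ties B; loses to F → score 3.5.
A: beats C and E; loses to B, F, and D → score 2.
C: beats F; loses to B, D, A, and E → score 1.
E: beats F and C; loses to B, D, and A → score 2.
B has the best pairwise record.

B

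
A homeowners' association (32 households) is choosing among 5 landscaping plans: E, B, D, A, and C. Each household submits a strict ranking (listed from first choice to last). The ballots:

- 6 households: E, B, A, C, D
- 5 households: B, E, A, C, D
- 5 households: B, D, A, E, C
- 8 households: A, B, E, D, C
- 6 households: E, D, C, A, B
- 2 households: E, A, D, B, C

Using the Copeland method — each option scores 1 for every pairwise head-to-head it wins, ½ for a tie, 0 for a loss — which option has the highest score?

E: beats D, A, and C; loses to B → score 3.
B: beats E, D, and C; ties A → score 3.5.
D: beats C; loses to E, B, and A → score 1.
A: beats D and C; ties B; loses to E → score 2.5.
C: loses to E, B, D, and A → score 0.
B has the best pairwise record.

B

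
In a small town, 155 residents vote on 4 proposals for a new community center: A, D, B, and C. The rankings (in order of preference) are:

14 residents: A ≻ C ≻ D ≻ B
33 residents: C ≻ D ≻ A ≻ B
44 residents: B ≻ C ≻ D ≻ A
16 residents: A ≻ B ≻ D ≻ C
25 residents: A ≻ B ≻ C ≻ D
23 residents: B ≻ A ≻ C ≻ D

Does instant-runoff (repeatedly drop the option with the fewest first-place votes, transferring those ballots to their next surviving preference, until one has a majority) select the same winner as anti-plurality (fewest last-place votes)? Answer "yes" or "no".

Instant-runoff — R1 A 55, D 0, B 67, C 33 (D out); R2 A 55, B 67, C 33 (C out); R3 A 88, B 67 (A winner). Winner: A.
Anti-plurality — last-place votes: A 44, D 48, B 47, C 16. Winner: C.
The two methods disagree.

no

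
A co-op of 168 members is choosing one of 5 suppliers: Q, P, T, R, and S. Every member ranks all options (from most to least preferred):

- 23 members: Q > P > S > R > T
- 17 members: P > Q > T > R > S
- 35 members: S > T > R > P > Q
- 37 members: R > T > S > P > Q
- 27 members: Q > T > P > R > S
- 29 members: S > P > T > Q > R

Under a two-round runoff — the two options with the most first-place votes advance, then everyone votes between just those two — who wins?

S

Round 1 first-place votes: Q 50, P 17, T 0, R 37, S 64.
S and Q advance.
Runoff: S is preferred to Q by 101 voters; Q by 67.
S wins the runoff.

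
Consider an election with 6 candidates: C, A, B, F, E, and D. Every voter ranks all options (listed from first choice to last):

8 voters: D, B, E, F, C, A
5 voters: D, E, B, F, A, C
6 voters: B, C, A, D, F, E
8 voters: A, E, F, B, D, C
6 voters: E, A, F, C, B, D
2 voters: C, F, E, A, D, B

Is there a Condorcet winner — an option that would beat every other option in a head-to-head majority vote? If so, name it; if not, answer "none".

Checking pairwise contests:
A beats C 19–16.
B beats A 19–16.
E beats B 21–14.
A beats F 20–15.
D beats E 19–16.
A beats D 22–13.
Every option loses at least one head-to-head, so there is no Condorcet winner.

none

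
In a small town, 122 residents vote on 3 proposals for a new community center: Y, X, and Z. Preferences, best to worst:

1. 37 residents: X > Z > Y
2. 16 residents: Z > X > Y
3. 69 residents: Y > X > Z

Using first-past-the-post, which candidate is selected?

First-place votes: Y 69, X 37, Z 16.
Y has the most first-place votes.

Y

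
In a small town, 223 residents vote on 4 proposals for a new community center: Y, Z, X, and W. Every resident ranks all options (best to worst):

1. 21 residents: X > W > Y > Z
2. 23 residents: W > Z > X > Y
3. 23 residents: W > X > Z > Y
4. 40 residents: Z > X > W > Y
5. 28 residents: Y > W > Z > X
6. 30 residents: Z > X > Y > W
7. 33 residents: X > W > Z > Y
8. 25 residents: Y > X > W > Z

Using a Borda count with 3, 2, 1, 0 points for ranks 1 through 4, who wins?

X

Y: 21·1 + 23·0 + 23·0 + 40·0 + 28·3 + 30·1 + 33·0 + 25·3 = 210
Z: 21·0 + 23·2 + 23·1 + 40·3 + 28·1 + 30·3 + 33·1 + 25·0 = 340
X: 21·3 + 23·1 + 23·2 + 40·2 + 28·0 + 30·2 + 33·3 + 25·2 = 421
W: 21·2 + 23·3 + 23·3 + 40·1 + 28·2 + 30·0 + 33·2 + 25·1 = 367
X has the highest Borda score (421).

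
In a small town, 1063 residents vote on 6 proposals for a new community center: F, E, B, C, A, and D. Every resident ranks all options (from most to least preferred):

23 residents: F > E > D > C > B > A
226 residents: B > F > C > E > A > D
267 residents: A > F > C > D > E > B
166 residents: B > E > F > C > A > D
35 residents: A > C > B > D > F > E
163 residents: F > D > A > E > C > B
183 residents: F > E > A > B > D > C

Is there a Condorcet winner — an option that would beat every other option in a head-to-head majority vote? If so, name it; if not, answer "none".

F

F vs E: 897–166 for F.
F vs B: 636–427 for F.
F vs C: 1028–35 for F.
F vs A: 761–302 for F.
F vs D: 1028–35 for F.
F beats every other option head-to-head.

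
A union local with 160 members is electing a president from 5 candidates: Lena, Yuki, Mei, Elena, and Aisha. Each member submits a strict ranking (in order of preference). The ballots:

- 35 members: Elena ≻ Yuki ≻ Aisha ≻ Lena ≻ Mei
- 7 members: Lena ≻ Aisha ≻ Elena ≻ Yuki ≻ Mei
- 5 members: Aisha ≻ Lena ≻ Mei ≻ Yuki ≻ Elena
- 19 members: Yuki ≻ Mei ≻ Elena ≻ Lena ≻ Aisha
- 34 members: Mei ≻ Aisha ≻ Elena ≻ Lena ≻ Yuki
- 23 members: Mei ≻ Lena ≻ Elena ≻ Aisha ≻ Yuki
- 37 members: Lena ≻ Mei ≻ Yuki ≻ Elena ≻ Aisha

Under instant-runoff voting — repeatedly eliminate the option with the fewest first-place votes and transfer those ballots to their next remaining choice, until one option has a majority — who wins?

Round 1: Lena 44, Yuki 19, Mei 57, Elena 35, Aisha 5. Eliminate Aisha.
Round 2: Lena 49, Yuki 19, Mei 57, Elena 35. Eliminate Yuki.
Round 3: Lena 49, Mei 76, Elena 35. Eliminate Elena.
Round 4: Lena 84, Mei 76. Lena has a majority.

Lena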